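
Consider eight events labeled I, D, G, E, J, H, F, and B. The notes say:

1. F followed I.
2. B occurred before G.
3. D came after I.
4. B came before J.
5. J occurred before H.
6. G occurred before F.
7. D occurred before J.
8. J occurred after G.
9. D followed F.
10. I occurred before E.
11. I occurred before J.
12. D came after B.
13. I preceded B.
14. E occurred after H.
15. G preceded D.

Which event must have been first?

I

I has a chain of constraints placing it before every other event, so I must be first.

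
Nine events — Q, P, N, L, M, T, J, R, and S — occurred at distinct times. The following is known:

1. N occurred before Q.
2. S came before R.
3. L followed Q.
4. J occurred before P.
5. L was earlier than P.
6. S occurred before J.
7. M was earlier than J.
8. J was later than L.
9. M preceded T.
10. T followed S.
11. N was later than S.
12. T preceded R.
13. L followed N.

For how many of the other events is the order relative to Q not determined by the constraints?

Forced before Q: N and S; forced after Q: J, L, and P.
That leaves M, R, and T with no forced order relative to Q — 3.

3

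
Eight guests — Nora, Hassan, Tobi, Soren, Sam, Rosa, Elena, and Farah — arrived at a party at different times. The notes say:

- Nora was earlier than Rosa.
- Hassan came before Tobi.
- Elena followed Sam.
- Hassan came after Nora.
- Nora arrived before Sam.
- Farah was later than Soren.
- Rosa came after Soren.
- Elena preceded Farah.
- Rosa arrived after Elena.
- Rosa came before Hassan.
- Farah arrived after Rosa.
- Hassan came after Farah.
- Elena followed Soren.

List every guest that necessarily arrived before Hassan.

Elena, Farah, Nora, Rosa, Sam, Soren

Directly stated before Hassan: Farah, Nora, and Rosa.
Elena reaches Hassan via Elena → Rosa → Hassan.
Sam reaches Hassan via Sam → Elena → Rosa → Hassan.
Soren reaches Hassan via Soren → Rosa → Hassan.
No chain forces Tobi ahead of Hassan.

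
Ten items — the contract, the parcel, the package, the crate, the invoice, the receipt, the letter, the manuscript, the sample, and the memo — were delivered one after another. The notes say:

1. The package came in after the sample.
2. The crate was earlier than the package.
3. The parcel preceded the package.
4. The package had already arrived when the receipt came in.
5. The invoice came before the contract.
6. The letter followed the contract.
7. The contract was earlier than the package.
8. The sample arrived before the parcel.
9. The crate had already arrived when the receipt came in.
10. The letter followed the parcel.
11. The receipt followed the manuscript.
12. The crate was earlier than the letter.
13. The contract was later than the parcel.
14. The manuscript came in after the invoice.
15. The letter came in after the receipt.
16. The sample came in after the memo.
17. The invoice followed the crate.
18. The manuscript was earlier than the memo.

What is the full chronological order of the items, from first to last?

The constraints fix every adjacent pair, so only one ordering works:
the crate → the invoice → the manuscript → the memo → the sample → the parcel → the contract → the package → the receipt → the letter.

the crate, the invoice, the manuscript, the memo, the sample, the parcel, the contract, the package, the receipt, the letter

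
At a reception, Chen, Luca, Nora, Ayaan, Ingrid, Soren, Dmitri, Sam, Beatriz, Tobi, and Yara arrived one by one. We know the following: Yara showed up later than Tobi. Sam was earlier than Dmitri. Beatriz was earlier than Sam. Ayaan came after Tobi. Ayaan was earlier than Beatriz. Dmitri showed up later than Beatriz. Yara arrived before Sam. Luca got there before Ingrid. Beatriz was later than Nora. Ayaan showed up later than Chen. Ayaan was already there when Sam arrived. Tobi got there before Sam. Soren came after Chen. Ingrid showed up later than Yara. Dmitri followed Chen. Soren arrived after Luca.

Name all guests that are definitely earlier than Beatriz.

Directly stated before Beatriz: Ayaan and Nora.
Chen reaches Beatriz via Chen → Ayaan → Beatriz.
Tobi reaches Beatriz via Tobi → Ayaan → Beatriz.
No chain forces Luca (or any of the others) ahead of Beatriz.

Ayaan, Chen, Nora, Tobi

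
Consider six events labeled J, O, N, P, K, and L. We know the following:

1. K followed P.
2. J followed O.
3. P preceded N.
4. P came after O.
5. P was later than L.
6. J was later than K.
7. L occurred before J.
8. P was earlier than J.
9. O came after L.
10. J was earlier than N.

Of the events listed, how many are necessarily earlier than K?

Directly stated before K: P.
L reaches K via L → P → K.
O reaches K via O → P → K.
No chain forces N (or any of the others) ahead of K.
That's L, O, and P — 3 in all.

3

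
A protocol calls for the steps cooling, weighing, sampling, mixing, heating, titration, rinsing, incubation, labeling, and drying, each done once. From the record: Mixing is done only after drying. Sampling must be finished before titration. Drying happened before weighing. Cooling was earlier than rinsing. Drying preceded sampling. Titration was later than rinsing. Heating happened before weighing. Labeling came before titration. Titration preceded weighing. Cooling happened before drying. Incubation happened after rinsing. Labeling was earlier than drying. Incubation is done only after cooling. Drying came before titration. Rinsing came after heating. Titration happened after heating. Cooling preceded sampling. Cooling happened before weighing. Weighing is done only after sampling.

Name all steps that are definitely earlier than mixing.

Directly stated before mixing: drying.
Cooling reaches mixing via cooling → drying → mixing.
Labeling reaches mixing via labeling → drying → mixing.
No chain forces titration (or any of the others) ahead of mixing.

cooling, drying, labeling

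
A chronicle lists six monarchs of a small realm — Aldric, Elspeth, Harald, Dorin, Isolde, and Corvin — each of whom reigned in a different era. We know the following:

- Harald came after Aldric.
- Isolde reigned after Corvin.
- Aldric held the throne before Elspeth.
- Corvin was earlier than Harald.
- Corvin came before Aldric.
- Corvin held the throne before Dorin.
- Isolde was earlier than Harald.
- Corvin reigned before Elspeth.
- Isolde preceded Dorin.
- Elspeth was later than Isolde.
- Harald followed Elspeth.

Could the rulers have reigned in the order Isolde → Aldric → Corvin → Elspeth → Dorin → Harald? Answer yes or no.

The constraints require Corvin before Isolde, but in the proposed sequence Isolde appears ahead of Corvin. That one violation is enough.

no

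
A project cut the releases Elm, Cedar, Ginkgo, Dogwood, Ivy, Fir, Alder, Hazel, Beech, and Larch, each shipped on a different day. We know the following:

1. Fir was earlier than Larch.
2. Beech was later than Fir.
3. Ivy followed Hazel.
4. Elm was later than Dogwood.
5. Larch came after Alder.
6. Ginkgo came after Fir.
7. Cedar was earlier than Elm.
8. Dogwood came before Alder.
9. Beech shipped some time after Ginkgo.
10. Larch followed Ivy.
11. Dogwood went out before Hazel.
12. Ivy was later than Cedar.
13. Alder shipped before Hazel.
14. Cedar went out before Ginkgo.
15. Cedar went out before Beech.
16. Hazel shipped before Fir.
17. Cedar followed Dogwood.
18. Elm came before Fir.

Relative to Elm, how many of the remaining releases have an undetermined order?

3

Forced before Elm: Cedar and Dogwood; forced after Elm: Beech, Fir, Ginkgo, and Larch.
That leaves Alder, Hazel, and Ivy with no forced order relative to Elm — 3.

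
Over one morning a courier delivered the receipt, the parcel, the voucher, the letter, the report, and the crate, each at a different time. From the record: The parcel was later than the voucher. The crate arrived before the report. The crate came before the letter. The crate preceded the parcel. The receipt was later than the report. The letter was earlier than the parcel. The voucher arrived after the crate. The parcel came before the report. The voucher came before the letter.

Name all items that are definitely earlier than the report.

Directly stated before the report: the crate and the parcel.
The letter reaches the report via the letter → the parcel → the report.
The voucher reaches the report via the voucher → the parcel → the report.
No chain forces the receipt ahead of the report.

the crate, the letter, the parcel, the voucher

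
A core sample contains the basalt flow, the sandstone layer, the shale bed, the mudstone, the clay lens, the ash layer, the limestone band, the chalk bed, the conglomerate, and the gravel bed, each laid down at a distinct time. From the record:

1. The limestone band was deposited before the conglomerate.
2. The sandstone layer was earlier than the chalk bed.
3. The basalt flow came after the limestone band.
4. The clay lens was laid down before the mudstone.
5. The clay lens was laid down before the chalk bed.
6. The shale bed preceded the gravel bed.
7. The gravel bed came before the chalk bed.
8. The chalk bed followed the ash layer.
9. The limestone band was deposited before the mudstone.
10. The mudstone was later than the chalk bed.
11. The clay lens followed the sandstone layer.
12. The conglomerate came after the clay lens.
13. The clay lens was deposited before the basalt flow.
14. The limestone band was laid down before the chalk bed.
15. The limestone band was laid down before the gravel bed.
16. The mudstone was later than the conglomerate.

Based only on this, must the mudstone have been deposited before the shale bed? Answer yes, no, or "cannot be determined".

Tracing the constraints gives the shale bed → the gravel bed → the chalk bed → the mudstone, so the shale bed must come before the mudstone.
That means the mudstone cannot be before the shale bed.

no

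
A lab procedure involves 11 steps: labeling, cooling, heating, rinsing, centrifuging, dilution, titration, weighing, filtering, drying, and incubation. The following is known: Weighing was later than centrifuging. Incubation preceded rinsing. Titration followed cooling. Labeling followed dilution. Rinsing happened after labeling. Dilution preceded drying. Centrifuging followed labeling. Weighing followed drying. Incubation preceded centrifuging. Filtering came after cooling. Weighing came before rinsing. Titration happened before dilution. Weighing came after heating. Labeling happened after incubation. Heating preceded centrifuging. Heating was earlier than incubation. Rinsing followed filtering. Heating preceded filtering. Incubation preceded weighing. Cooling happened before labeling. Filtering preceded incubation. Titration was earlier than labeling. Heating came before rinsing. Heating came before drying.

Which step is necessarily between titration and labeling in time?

Tracing the constraints gives titration → dilution → labeling, so dilution sits after titration and before labeling.
No other step is forced both after titration and before labeling.

dilution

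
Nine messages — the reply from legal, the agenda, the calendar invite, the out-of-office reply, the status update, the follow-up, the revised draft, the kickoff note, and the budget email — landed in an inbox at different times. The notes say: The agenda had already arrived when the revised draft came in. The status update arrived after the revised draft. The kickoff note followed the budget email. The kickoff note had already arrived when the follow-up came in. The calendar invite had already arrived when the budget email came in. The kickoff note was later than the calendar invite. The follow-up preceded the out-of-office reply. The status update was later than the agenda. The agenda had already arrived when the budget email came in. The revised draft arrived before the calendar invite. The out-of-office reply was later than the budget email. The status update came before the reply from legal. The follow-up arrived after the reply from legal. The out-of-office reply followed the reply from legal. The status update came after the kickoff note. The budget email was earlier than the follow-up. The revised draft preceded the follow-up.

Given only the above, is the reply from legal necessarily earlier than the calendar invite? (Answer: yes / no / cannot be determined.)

no

Tracing the constraints gives the calendar invite → the kickoff note → the status update → the reply from legal, so the calendar invite must come before the reply from legal.
That means the reply from legal cannot be before the calendar invite.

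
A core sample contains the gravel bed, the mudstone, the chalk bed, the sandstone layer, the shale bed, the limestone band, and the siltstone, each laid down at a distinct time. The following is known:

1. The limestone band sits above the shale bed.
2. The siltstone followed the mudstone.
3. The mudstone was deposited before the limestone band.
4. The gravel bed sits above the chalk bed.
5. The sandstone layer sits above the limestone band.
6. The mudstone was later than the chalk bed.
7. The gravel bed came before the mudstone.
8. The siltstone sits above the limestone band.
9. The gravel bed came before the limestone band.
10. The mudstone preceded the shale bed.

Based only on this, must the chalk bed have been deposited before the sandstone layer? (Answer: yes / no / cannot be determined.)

Chain the constraints: the chalk bed → the mudstone → the limestone band → the sandstone layer. Each link is directly stated, so the chalk bed comes before the sandstone layer.

yes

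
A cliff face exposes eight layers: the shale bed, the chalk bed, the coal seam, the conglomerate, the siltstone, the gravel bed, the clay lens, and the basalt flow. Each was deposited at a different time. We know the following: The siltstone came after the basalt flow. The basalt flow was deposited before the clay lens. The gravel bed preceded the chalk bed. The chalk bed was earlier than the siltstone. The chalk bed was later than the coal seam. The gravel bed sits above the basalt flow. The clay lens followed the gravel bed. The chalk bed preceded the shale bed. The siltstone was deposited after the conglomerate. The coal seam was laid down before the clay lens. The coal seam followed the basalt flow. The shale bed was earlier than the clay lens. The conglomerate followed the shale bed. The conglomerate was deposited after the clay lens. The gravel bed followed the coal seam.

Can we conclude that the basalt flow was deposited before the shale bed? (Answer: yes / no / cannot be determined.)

Chain the constraints: the basalt flow → the gravel bed → the chalk bed → the shale bed. Each link is directly stated, so the basalt flow comes before the shale bed.

yes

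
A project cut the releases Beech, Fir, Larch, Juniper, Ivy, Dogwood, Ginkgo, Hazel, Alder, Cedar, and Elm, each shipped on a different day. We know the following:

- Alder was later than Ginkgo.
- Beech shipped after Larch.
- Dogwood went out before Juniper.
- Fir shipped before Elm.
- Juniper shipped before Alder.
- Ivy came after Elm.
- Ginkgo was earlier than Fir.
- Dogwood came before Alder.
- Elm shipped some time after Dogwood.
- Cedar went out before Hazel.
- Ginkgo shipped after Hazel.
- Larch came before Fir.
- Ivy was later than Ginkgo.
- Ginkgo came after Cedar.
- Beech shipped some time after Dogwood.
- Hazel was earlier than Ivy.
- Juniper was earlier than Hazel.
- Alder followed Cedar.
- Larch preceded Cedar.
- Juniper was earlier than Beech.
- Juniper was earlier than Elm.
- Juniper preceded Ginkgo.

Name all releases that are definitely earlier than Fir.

Cedar, Dogwood, Ginkgo, Hazel, Juniper, Larch

Directly stated before Fir: Ginkgo and Larch.
Cedar reaches Fir via Cedar → Ginkgo → Fir.
Dogwood reaches Fir via Dogwood → Juniper → Ginkgo → Fir.
Hazel reaches Fir via Hazel → Ginkgo → Fir.
Likewise Juniper reaches Fir by chaining the stated constraints.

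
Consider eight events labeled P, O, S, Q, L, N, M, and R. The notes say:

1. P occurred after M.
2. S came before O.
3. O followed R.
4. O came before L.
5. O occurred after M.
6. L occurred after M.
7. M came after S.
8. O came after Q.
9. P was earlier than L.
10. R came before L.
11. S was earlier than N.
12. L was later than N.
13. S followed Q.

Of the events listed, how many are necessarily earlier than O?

Directly stated before O: M, Q, R, and S.
No chain forces L (or any of the others) ahead of O.
That's M, Q, R, and S — 4 in all.

4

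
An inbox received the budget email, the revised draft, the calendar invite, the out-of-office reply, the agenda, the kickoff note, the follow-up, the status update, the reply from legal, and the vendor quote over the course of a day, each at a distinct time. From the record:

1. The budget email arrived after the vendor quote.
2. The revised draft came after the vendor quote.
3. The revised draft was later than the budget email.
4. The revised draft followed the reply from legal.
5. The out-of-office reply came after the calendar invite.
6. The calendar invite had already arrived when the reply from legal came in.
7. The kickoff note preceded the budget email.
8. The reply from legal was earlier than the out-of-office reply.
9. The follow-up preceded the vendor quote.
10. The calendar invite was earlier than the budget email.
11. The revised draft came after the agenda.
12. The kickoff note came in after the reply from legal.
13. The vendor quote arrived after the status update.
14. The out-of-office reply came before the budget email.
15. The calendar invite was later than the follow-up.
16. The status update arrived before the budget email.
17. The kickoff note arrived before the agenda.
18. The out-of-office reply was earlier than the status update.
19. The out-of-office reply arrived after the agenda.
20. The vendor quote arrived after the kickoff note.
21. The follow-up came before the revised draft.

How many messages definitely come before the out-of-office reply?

Directly stated before the out-of-office reply: the agenda, the calendar invite, and the reply from legal.
The follow-up reaches the out-of-office reply via the follow-up → the calendar invite → the out-of-office reply.
The kickoff note reaches the out-of-office reply via the kickoff note → the agenda → the out-of-office reply.
No chain forces the vendor quote (or any of the others) ahead of the out-of-office reply.
That's the agenda, the calendar invite, the follow-up, the kickoff note, and the reply from legal — 5 in all.

5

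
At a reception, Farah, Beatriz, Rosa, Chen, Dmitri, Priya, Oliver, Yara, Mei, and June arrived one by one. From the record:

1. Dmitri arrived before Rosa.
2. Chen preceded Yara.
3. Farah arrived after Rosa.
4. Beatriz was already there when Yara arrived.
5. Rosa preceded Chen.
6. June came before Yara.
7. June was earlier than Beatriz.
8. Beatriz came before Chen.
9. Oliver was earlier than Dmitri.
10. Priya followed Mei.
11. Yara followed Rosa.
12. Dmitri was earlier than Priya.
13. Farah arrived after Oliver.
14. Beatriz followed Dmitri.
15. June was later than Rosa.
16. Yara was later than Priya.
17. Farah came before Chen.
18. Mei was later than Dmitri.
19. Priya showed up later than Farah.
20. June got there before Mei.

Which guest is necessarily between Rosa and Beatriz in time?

Tracing the constraints gives Rosa → June → Beatriz, so June sits after Rosa and before Beatriz.
No other guest is forced both after Rosa and before Beatriz.

June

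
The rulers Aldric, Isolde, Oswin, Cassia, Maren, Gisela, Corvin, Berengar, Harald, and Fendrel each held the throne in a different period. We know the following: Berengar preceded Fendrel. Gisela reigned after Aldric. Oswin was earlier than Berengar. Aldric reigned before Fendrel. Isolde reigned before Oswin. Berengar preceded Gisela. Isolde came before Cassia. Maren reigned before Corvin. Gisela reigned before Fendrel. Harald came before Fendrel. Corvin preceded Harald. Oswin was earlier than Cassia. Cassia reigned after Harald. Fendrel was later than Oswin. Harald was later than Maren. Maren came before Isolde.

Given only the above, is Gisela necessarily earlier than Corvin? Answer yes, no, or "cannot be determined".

No chain of stated constraints runs from Gisela to Corvin, and none runs from Corvin to Gisela either.
So the relative order of Gisela and Corvin is not fixed by the given facts.

cannot be determined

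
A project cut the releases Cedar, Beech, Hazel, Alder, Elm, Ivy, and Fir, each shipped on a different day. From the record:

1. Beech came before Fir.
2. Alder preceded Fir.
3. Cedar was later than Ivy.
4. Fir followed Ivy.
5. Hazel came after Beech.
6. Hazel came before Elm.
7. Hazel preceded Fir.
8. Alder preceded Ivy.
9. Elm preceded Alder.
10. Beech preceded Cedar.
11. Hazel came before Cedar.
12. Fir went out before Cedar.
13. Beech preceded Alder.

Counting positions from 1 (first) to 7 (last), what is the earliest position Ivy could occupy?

Alder, Beech, Elm, and Hazel must all come before Ivy — 4 forced predecessors.
Nothing else is forced ahead of Ivy, so its earliest slot is position 4 + 1 = 5.

5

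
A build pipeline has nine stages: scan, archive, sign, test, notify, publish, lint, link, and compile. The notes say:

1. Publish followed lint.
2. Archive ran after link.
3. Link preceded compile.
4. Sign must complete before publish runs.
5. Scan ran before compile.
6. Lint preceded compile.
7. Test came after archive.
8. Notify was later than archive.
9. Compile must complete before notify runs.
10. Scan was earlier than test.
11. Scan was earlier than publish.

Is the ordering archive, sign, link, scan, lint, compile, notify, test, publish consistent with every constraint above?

The constraints require link before archive, but in the proposed sequence archive appears ahead of link. That one violation is enough.

no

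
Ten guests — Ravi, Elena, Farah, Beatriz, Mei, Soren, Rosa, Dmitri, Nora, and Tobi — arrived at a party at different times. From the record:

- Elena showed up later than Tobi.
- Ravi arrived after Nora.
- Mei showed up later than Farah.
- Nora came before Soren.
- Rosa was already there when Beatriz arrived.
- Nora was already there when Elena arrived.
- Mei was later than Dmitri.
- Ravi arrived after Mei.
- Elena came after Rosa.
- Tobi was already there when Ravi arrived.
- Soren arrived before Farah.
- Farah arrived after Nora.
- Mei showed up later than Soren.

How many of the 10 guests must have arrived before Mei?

4

Directly stated before Mei: Dmitri, Farah, and Soren.
Nora reaches Mei via Nora → Farah → Mei.
That's Dmitri, Farah, Nora, and Soren — 4 in all.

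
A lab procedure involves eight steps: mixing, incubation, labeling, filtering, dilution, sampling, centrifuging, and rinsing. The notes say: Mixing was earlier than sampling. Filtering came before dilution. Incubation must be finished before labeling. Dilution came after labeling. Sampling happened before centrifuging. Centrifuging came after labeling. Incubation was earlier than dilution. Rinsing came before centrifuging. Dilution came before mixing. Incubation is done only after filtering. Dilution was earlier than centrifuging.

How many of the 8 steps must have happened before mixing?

4

Directly stated before mixing: dilution.
Filtering reaches mixing via filtering → dilution → mixing.
Incubation reaches mixing via incubation → dilution → mixing.
Labeling reaches mixing via labeling → dilution → mixing.
No chain forces centrifuging (or any of the others) ahead of mixing.
That's dilution, filtering, incubation, and labeling — 4 in all.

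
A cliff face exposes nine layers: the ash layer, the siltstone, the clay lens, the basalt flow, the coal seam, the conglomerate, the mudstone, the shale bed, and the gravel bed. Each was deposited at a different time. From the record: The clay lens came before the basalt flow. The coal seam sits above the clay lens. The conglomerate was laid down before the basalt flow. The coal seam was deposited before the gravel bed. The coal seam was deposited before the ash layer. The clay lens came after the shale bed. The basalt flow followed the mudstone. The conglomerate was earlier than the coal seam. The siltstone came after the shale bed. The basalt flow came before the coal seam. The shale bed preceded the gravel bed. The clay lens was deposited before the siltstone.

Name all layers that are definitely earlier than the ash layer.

Directly stated before the ash layer: the coal seam.
The basalt flow reaches the ash layer via the basalt flow → the coal seam → the ash layer.
The clay lens reaches the ash layer via the clay lens → the coal seam → the ash layer.
The conglomerate reaches the ash layer via the conglomerate → the coal seam → the ash layer.
Likewise the mudstone and the shale bed each reach the ash layer by chaining the stated constraints.

the basalt flow, the clay lens, the coal seam, the conglomerate, the mudstone, the shale bed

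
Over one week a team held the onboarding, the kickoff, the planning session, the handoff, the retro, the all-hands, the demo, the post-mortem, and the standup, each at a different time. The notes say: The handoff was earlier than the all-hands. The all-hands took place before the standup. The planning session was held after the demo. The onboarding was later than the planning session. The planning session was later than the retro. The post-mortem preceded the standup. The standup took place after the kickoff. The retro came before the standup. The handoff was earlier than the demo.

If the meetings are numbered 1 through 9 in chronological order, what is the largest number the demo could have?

The demo must come before the onboarding and the planning session — 2 meetings forced after it.
Everything else can be placed before the demo in some valid order, so the demo can sit as late as position 9 − 2 = 7.

7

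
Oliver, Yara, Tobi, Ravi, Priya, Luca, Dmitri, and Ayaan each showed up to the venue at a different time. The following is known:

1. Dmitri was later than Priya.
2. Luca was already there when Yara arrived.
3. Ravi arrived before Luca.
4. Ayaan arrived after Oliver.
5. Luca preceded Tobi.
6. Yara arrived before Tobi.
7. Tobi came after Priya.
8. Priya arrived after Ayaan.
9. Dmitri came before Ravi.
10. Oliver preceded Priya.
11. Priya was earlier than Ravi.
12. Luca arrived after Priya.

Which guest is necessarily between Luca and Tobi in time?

Yara

Tracing the constraints gives Luca → Yara → Tobi, so Yara sits after Luca and before Tobi.
No other guest is forced both after Luca and before Tobi.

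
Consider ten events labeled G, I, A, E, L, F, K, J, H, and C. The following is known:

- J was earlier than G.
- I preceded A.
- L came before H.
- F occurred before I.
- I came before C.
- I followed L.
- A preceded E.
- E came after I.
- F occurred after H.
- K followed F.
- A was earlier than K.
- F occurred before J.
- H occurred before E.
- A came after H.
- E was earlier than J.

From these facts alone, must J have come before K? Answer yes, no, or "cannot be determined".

cannot be determined

No chain of stated constraints runs from J to K, and none runs from K to J either.
So the relative order of J and K is not fixed by the given facts.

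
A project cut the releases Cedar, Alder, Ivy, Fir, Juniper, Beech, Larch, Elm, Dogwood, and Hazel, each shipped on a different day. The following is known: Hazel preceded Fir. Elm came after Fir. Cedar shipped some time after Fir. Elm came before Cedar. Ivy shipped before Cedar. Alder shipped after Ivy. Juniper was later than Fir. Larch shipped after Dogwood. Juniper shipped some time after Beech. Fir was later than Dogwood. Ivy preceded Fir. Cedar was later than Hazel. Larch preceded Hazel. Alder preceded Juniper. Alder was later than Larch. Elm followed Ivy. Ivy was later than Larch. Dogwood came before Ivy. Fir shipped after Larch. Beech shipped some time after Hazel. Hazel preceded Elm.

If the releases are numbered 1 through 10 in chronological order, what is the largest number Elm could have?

9

Elm must come before Cedar — 1 release forced after it.
Everything else can be placed before Elm in some valid order, so Elm can sit as late as position 10 − 1 = 9.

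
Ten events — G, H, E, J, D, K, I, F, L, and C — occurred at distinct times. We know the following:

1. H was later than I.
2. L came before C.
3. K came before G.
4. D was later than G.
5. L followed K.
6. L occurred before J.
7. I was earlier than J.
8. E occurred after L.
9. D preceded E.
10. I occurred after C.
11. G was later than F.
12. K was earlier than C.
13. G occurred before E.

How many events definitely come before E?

Directly stated before E: D, G, and L.
F reaches E via F → G → E.
K reaches E via K → L → E.
No chain forces I (or any of the others) ahead of E.
That's D, F, G, K, and L — 5 in all.

5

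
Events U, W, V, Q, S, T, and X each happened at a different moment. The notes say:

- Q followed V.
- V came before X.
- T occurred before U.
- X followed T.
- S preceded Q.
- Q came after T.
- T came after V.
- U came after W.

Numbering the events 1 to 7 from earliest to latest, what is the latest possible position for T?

T must come before Q, U, and X — 3 events forced after it.
Everything else can be placed before T in some valid order, so T can sit as late as position 7 − 3 = 4.

4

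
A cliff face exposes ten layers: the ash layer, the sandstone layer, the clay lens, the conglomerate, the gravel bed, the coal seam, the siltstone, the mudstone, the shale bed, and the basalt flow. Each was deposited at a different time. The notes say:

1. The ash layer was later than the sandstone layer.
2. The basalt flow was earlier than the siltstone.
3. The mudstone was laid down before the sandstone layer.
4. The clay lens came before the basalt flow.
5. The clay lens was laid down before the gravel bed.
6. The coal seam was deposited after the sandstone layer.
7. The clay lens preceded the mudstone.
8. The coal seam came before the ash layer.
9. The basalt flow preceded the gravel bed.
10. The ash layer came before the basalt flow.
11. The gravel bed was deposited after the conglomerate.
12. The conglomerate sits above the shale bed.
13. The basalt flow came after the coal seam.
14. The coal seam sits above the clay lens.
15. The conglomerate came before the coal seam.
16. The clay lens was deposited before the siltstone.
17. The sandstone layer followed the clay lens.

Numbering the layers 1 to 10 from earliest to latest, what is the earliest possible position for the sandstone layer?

The clay lens and the mudstone must both come before the sandstone layer — 2 forced predecessors.
Nothing else is forced ahead of the sandstone layer, so its earliest slot is position 2 + 1 = 3.

3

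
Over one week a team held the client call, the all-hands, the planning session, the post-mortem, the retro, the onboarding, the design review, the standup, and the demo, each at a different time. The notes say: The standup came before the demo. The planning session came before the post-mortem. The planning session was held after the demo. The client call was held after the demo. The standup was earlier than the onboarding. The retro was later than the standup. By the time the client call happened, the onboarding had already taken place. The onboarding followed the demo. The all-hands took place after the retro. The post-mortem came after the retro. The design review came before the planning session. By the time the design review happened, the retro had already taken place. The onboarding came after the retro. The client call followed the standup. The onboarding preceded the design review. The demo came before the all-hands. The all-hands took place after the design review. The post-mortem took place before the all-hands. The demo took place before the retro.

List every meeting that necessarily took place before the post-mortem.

Directly stated before the post-mortem: the planning session and the retro.
The demo reaches the post-mortem via the demo → the planning session → the post-mortem.
The design review reaches the post-mortem via the design review → the planning session → the post-mortem.
The onboarding reaches the post-mortem via the onboarding → the design review → the planning session → the post-mortem.
Likewise the standup reaches the post-mortem by chaining the stated constraints.
No chain forces the all-hands (or any of the others) ahead of the post-mortem.

the demo, the design review, the onboarding, the planning session, the retro, the standup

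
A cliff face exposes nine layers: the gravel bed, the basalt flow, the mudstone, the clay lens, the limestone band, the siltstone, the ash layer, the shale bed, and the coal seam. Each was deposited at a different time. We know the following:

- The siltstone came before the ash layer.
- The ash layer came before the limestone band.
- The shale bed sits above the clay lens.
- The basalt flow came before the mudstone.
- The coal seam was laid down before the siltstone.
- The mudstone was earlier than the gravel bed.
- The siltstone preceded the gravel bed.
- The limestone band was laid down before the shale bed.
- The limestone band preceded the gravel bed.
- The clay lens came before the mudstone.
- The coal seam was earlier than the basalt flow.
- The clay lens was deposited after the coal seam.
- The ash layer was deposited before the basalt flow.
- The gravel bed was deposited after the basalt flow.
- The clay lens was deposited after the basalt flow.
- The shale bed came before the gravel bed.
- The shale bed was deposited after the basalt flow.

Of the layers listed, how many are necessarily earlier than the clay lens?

Directly stated before the clay lens: the basalt flow and the coal seam.
The ash layer reaches the clay lens via the ash layer → the basalt flow → the clay lens.
The siltstone reaches the clay lens via the siltstone → the ash layer → the basalt flow → the clay lens.
That's the ash layer, the basalt flow, the coal seam, and the siltstone — 4 in all.

4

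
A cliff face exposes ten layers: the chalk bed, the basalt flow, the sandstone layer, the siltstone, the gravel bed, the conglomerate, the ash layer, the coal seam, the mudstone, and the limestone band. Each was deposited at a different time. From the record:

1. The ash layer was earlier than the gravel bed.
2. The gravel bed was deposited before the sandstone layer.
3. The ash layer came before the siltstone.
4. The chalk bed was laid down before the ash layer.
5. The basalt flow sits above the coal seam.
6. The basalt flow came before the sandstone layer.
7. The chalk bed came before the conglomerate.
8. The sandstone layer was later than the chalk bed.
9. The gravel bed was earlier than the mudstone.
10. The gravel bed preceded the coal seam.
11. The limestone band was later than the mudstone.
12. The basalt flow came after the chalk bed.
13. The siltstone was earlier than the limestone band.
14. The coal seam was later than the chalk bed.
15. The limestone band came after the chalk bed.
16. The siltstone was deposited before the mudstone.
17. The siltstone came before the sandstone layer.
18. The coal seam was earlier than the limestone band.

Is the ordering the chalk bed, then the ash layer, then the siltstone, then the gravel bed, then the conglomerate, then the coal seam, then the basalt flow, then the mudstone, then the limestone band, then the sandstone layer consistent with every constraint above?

yes

Check each stated constraint against the proposed order — e.g. the chalk bed is ahead of the limestone band; the chalk bed is ahead of the sandstone layer. Every pair is in the required order; nothing is violated.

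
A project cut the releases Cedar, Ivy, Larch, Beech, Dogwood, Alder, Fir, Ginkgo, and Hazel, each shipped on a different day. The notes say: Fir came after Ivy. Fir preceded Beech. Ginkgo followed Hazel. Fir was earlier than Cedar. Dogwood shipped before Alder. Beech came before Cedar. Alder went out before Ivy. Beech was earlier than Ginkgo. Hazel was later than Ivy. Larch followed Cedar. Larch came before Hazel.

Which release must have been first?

Dogwood

Dogwood has a chain of constraints placing it before every other release, so Dogwood must be first.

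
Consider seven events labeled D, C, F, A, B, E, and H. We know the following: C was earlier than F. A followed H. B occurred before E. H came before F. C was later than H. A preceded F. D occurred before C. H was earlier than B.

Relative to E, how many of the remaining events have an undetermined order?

4

Forced before E: B and H.
That leaves A, C, D, and F with no forced order relative to E — 4.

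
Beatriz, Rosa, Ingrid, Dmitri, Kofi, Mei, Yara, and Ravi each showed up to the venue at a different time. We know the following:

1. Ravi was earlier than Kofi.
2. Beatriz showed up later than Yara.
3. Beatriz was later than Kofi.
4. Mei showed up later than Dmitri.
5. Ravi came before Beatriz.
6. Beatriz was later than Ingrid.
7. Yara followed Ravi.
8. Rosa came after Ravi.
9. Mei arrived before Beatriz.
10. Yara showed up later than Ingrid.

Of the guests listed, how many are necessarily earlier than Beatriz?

Directly stated before Beatriz: Ingrid, Kofi, Mei, Ravi, and Yara.
Dmitri reaches Beatriz via Dmitri → Mei → Beatriz.
That's Dmitri, Ingrid, Kofi, Mei, Ravi, and Yara — 6 in all.

6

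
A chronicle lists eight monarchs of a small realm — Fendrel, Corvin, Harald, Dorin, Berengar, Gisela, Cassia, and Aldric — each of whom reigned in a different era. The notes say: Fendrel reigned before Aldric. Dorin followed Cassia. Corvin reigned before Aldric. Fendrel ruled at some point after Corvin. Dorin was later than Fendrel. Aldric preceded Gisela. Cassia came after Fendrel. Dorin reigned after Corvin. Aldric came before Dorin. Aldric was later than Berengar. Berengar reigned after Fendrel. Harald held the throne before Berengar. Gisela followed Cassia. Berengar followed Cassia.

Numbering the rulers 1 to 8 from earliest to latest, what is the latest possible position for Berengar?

Berengar must come before Aldric, Dorin, and Gisela — 3 rulers forced after them.
Everything else can be placed before Berengar in some valid order, so Berengar can sit as late as position 8 − 3 = 5.

5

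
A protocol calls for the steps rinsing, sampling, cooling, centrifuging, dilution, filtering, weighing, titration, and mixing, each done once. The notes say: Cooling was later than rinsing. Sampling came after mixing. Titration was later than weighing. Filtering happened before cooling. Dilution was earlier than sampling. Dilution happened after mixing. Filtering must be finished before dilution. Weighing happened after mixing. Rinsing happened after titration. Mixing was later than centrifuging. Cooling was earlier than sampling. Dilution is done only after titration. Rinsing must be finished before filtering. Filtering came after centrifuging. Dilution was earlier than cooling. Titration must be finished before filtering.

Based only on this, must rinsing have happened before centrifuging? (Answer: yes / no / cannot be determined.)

Tracing the constraints gives centrifuging → mixing → weighing → titration → rinsing, so centrifuging must come before rinsing.
That means rinsing cannot be before centrifuging.

no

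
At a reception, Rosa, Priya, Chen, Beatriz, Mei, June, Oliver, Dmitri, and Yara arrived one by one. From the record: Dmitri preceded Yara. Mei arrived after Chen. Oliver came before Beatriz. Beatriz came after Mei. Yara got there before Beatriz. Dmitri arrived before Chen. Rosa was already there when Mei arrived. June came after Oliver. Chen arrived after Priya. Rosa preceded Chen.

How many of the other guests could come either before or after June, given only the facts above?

Forced before June: Oliver.
That leaves Beatriz, Chen, Dmitri, Mei, Priya, Rosa, and Yara with no forced order relative to June — 7.

7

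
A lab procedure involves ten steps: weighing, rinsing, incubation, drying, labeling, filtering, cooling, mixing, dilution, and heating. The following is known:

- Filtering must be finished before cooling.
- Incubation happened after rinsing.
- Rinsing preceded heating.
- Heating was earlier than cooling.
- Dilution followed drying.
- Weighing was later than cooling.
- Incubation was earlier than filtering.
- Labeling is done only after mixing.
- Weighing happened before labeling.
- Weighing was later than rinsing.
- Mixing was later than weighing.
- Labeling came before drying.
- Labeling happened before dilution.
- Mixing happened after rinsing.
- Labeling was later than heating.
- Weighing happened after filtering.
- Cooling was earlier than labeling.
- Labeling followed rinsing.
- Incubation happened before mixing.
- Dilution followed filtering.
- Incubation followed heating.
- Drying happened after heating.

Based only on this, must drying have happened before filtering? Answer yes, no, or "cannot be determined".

no

Tracing the constraints gives filtering → weighing → labeling → drying, so filtering must come before drying.
That means drying cannot be before filtering.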